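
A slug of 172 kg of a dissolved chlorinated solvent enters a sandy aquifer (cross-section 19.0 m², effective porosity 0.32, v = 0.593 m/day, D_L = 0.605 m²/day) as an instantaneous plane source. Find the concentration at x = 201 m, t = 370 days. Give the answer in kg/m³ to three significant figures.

0.365 kg/m³

For an instantaneous plane source, C(x,t) = M/(n_e·A·√(4πDt)) · exp(−(x−vt)²/(4Dt)), with n_e·A the pore (flow) area.
Plume center vt = 0.593 × 370 = 219.41 m, so the well at 201 m is 18.41 m upgradient of the peak.
√(4πDt) = 53.04 m, giving peak height M/(n_e·A·√(4πDt)) = 172/(0.32 × 19.0 × 53.04) = 0.5334 kg/m³.
(x−vt)²/(4Dt) = (-18.41)²/(4 × 0.605 × 370) = 0.3785; exp(−0.3785) = 0.6849.
C = 0.5334 × 0.6849 = 0.365 kg/m³.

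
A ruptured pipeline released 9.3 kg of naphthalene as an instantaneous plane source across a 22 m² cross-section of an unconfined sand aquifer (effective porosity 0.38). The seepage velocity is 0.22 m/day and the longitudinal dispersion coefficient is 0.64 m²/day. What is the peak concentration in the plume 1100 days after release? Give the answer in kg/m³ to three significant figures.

0.0118 kg/m³

The peak of an instantaneous 1D plume sits at x = vt; there the Gaussian factor is 1 and C_max = M/(n_e·A·√(4πDt)), where n_e·A is the pore area the mass is dissolved in.
√(4πDt) = √(4π × 0.64 × 1100) = 94.06 m, so C_max = 9.3/(0.38 × 22 × 94.06) = 0.0118 kg/m³.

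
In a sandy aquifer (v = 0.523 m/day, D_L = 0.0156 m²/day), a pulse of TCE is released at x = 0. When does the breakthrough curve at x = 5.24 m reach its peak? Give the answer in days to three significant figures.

For the 1D instantaneous-source solution, setting ∂C/∂t = 0 at fixed x gives v²t² + 2Dt − x² = 0, so t = (√(D² + v²x²) − D)/v².
√(D² + v²x²) = √(0.0156² + 0.523² × 5.24²) = 2.741; v² = 0.273529.
t = (2.741 − 0.0156)/0.273529 = 9.96 days (vs. the pure-advection estimate x/v = 10.0 d).

9.96 days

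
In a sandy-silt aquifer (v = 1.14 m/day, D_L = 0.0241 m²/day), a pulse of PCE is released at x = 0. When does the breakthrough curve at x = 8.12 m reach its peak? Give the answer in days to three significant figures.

7.10 days

For the 1D instantaneous-source solution, setting ∂C/∂t = 0 at fixed x gives v²t² + 2Dt − x² = 0, so t = (√(D² + v²x²) − D)/v².
√(D² + v²x²) = √(0.0241² + 1.14² × 8.12²) = 9.257; v² = 1.2996.
t = (9.257 − 0.0241)/1.2996 = 7.10 days (vs. the pure-advection estimate x/v = 7.12 d).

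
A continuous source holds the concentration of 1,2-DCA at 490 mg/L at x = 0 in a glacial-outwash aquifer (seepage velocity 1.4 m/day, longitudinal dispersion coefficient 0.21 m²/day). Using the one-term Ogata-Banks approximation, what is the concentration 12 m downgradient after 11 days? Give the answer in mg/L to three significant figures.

For a continuous step input, C/C₀ ≈ ½·erfc((x−vt)/(2√(Dt))).
vt = 1.4 × 11 = 15.4 m and 2√(Dt) = 2√(0.21 × 11) = 3.040 m.
Argument (x−vt)/(2√(Dt)) = (12 − 15.4)/3.040 = -1.118; ½·erfc(-1.118) = 0.9431.
C = 490 × 0.9431 = 462 mg/L.

462 mg/L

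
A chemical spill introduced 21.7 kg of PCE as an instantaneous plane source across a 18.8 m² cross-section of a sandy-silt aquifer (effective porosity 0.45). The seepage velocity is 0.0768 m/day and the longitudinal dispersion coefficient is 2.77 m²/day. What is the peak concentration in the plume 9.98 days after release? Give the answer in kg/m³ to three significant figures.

0.138 kg/m³

The peak of an instantaneous 1D plume sits at x = vt; there the Gaussian factor is 1 and C_max = M/(n_e·A·√(4πDt)), where n_e·A is the pore area the mass is dissolved in.
√(4πDt) = √(4π × 2.77 × 9.98) = 18.64 m, so C_max = 21.7/(0.45 × 18.8 × 18.64) = 0.138 kg/m³.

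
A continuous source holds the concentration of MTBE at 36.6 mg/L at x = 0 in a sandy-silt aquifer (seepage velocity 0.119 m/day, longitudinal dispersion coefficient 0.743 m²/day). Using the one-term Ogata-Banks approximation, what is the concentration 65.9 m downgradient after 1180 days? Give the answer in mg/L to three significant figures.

For a continuous step input, C/C₀ ≈ ½·erfc((x−vt)/(2√(Dt))).
vt = 0.119 × 1180 = 140.42 m and 2√(Dt) = 2√(0.743 × 1180) = 59.22 m.
Argument (x−vt)/(2√(Dt)) = (65.9 − 140.42)/59.22 = -1.258; ½·erfc(-1.258) = 0.9624.
C = 36.6 × 0.9624 = 35.2 mg/L.

35.2 mg/L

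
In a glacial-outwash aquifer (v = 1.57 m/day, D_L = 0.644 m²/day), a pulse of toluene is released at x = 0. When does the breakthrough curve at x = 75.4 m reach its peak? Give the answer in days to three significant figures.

47.8 days

For the 1D instantaneous-source solution, setting ∂C/∂t = 0 at fixed x gives v²t² + 2Dt − x² = 0, so t = (√(D² + v²x²) − D)/v².
√(D² + v²x²) = √(0.644² + 1.57² × 75.4²) = 118.4; v² = 2.4649.
t = (118.4 − 0.644)/2.4649 = 47.8 days (vs. the pure-advection estimate x/v = 48.0 d).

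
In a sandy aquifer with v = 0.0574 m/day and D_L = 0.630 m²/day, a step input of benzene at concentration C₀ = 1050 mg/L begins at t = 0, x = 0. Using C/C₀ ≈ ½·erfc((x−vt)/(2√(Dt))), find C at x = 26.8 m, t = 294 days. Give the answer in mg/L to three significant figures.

318 mg/L

For a continuous step input, C/C₀ ≈ ½·erfc((x−vt)/(2√(Dt))).
vt = 0.0574 × 294 = 16.8756 m and 2√(Dt) = 2√(0.630 × 294) = 27.22 m.
Argument (x−vt)/(2√(Dt)) = (26.8 − 16.8756)/27.22 = 0.3646; ½·erfc(0.3646) = 0.3031.
C = 1050 × 0.3031 = 318 mg/L.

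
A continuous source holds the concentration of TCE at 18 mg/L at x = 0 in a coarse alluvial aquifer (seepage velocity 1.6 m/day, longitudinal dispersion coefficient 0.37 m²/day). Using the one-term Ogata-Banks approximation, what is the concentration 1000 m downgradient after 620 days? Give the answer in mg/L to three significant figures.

6.38 mg/L

For a continuous step input, C/C₀ ≈ ½·erfc((x−vt)/(2√(Dt))).
vt = 1.6 × 620 = 992 m and 2√(Dt) = 2√(0.37 × 620) = 30.29 m.
Argument (x−vt)/(2√(Dt)) = (1000 − 992)/30.29 = 0.2641; ½·erfc(0.2641) = 0.3544.
C = 18 × 0.3544 = 6.38 mg/L.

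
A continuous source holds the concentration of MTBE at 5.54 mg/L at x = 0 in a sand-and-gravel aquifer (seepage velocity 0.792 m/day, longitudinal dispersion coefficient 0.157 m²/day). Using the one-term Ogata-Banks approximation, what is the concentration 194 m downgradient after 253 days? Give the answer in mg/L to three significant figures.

4.23 mg/L

For a continuous step input, C/C₀ ≈ ½·erfc((x−vt)/(2√(Dt))).
vt = 0.792 × 253 = 200.376 m and 2√(Dt) = 2√(0.157 × 253) = 12.60 m.
Argument (x−vt)/(2√(Dt)) = (194 − 200.376)/12.60 = -0.5060; ½·erfc(-0.5060) = 0.7629.
C = 5.54 × 0.7629 = 4.23 mg/L.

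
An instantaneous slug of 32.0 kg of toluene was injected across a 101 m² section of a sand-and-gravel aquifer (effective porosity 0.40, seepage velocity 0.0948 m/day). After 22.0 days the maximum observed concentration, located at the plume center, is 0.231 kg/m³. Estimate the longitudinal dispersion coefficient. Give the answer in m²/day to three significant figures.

0.0425 m²/day

At the plume center C_max = M/(n_e·A·√(4πDt)), so D = M²/(4πt·(n_e·A·C_max)²).
n_e·A·C_max = 0.40 × 101 × 0.231 = 9.332 kg/m.
D = 32.0²/(4π × 22.0 × 9.332²) = 0.0425 m²/day.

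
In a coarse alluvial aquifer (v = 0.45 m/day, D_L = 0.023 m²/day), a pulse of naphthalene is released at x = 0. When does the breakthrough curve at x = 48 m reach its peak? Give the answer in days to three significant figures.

For the 1D instantaneous-source solution, setting ∂C/∂t = 0 at fixed x gives v²t² + 2Dt − x² = 0, so t = (√(D² + v²x²) − D)/v².
√(D² + v²x²) = √(0.023² + 0.45² × 48²) = 21.60; v² = 0.2025.
t = (21.60 − 0.023)/0.2025 = 107 days (vs. the pure-advection estimate x/v = 107 d).

107 days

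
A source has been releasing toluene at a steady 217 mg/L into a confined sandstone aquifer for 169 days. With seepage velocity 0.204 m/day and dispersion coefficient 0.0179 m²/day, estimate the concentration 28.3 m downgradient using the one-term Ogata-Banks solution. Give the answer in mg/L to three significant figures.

216 mg/L

For a continuous step input, C/C₀ ≈ ½·erfc((x−vt)/(2√(Dt))).
vt = 0.204 × 169 = 34.476 m and 2√(Dt) = 2√(0.0179 × 169) = 3.479 m.
Argument (x−vt)/(2√(Dt)) = (28.3 − 34.476)/3.479 = -1.775; ½·erfc(-1.775) = 0.9940.
C = 217 × 0.9940 = 216 mg/L.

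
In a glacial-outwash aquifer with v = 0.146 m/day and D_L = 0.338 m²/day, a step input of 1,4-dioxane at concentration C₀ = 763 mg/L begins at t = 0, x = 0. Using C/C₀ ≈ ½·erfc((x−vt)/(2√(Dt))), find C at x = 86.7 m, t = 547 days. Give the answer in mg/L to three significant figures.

275 mg/L

For a continuous step input, C/C₀ ≈ ½·erfc((x−vt)/(2√(Dt))).
vt = 0.146 × 547 = 79.862 m and 2√(Dt) = 2√(0.338 × 547) = 27.19 m.
Argument (x−vt)/(2√(Dt)) = (86.7 − 79.862)/27.19 = 0.2515; ½·erfc(0.2515) = 0.3610.
C = 763 × 0.3610 = 275 mg/L.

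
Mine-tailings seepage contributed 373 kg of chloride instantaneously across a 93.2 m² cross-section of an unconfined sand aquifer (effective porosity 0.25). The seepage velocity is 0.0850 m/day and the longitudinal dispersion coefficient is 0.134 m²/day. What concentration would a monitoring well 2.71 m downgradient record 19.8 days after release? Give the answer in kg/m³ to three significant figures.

For an instantaneous plane source, C(x,t) = M/(n_e·A·√(4πDt)) · exp(−(x−vt)²/(4Dt)), with n_e·A the pore (flow) area.
Plume center vt = 0.0850 × 19.8 = 1.683 m, so the well at 2.71 m is 1.027 m downgradient of the peak.
√(4πDt) = 5.774 m, giving peak height M/(n_e·A·√(4πDt)) = 373/(0.25 × 93.2 × 5.774) = 2.773 kg/m³.
(x−vt)²/(4Dt) = (1.027)²/(4 × 0.134 × 19.8) = 0.09938; exp(−0.09938) = 0.9054.
C = 2.773 × 0.9054 = 2.51 kg/m³.

2.51 kg/m³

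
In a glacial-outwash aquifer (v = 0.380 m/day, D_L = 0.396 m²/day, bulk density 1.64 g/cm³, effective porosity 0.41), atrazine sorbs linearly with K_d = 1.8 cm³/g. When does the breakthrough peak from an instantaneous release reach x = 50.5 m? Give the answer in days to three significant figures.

Retardation factor R = 1 + ρ_b·K_d/n = 1 + 1.64 × 1.8/0.41 = 8.200.
Sorption retards both mechanisms: v_R = v/R = 0.04634 m/day, D_R = D/R = 0.04829 m²/day.
Peak time from v_R²t² + 2D_R t − x² = 0: t = (√(D_R² + v_R²x²) − D_R)/v_R².
√(D_R² + v_R²x²) = √(0.04829² + 0.04634² × 50.5²) = 2.341; v_R² = 0.002147.
t = (2.341 − 0.04829)/0.002147 = 1070 days.

1070 days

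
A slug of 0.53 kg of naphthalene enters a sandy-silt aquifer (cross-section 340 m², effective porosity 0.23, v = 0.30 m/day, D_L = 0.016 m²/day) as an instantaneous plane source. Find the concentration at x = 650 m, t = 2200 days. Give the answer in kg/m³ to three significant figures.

For an instantaneous plane source, C(x,t) = M/(n_e·A·√(4πDt)) · exp(−(x−vt)²/(4Dt)), with n_e·A the pore (flow) area.
Plume center vt = 0.30 × 2200 = 660 m, so the well at 650 m is 10 m upgradient of the peak.
√(4πDt) = 21.03 m, giving peak height M/(n_e·A·√(4πDt)) = 0.53/(0.23 × 340 × 21.03) = 0.0003223 kg/m³.
(x−vt)²/(4Dt) = (-10)²/(4 × 0.016 × 2200) = 0.7102; exp(−0.7102) = 0.4915.
C = 0.0003223 × 0.4915 = 0.000158 kg/m³.

0.000158 kg/m³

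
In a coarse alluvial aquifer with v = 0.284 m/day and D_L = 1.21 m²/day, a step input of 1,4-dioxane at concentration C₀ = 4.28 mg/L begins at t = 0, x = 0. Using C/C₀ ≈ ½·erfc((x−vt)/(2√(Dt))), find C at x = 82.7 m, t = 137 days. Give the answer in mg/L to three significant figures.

0.0346 mg/L

For a continuous step input, C/C₀ ≈ ½·erfc((x−vt)/(2√(Dt))).
vt = 0.284 × 137 = 38.908 m and 2√(Dt) = 2√(1.21 × 137) = 25.75 m.
Argument (x−vt)/(2√(Dt)) = (82.7 − 38.908)/25.75 = 1.701; ½·erfc(1.701) = 0.008073.
C = 4.28 × 0.008073 = 0.0346 mg/L.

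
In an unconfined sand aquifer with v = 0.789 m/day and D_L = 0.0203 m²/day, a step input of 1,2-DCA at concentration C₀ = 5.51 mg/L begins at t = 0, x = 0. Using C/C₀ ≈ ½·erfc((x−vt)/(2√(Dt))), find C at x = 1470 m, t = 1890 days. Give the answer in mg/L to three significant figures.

5.47 mg/L

For a continuous step input, C/C₀ ≈ ½·erfc((x−vt)/(2√(Dt))).
vt = 0.789 × 1890 = 1491.21 m and 2√(Dt) = 2√(0.0203 × 1890) = 12.39 m.
Argument (x−vt)/(2√(Dt)) = (1470 − 1491.21)/12.39 = -1.712; ½·erfc(-1.712) = 0.9923.
C = 5.51 × 0.9923 = 5.47 mg/L.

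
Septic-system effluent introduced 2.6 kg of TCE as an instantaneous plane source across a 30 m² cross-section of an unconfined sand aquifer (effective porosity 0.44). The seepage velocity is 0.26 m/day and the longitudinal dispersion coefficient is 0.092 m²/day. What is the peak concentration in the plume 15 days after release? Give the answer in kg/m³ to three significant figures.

0.0473 kg/m³

The peak of an instantaneous 1D plume sits at x = vt; there the Gaussian factor is 1 and C_max = M/(n_e·A·√(4πDt)), where n_e·A is the pore area the mass is dissolved in.
√(4πDt) = √(4π × 0.092 × 15) = 4.164 m, so C_max = 2.6/(0.44 × 30 × 4.164) = 0.0473 kg/m³.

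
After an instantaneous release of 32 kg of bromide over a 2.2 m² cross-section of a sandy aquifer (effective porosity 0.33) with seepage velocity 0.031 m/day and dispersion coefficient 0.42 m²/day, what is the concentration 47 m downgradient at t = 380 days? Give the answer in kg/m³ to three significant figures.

For an instantaneous plane source, C(x,t) = M/(n_e·A·√(4πDt)) · exp(−(x−vt)²/(4Dt)), with n_e·A the pore (flow) area.
Plume center vt = 0.031 × 380 = 11.78 m, so the well at 47 m is 35.22 m downgradient of the peak.
√(4πDt) = 44.78 m, giving peak height M/(n_e·A·√(4πDt)) = 32/(0.33 × 2.2 × 44.78) = 0.9843 kg/m³.
(x−vt)²/(4Dt) = (35.22)²/(4 × 0.42 × 380) = 1.943; exp(−1.943) = 0.1433.
C = 0.9843 × 0.1433 = 0.141 kg/m³.

0.141 kg/m³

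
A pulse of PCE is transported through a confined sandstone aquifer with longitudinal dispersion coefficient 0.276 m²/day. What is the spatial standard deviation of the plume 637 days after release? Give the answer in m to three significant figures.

Dispersive spreading gives a Gaussian with σ² = 2Dt; advection only shifts the center.
σ = √(2 × 0.276 × 637) = 18.8 m.

18.8 m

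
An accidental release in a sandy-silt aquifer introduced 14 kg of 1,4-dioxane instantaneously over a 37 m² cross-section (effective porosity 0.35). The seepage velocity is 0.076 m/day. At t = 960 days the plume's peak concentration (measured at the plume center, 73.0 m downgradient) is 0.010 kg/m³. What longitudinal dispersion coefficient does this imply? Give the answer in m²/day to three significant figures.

At the plume center C_max = M/(n_e·A·√(4πDt)), so D = M²/(4πt·(n_e·A·C_max)²).
n_e·A·C_max = 0.35 × 37 × 0.010 = 0.1295 kg/m.
D = 14²/(4π × 960 × 0.1295²) = 0.969 m²/day.

0.969 m²/day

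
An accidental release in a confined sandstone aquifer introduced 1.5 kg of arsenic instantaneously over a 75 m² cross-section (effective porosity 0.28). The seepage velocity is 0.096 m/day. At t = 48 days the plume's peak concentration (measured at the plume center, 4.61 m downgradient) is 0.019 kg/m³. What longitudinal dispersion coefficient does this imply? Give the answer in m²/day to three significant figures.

At the plume center C_max = M/(n_e·A·√(4πDt)), so D = M²/(4πt·(n_e·A·C_max)²).
n_e·A·C_max = 0.28 × 75 × 0.019 = 0.3990 kg/m.
D = 1.5²/(4π × 48 × 0.3990²) = 0.0234 m²/day.

0.0234 m²/day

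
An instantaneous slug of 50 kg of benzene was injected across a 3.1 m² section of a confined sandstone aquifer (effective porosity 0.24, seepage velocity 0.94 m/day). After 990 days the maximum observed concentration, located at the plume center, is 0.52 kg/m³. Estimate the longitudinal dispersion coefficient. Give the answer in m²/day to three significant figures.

At the plume center C_max = M/(n_e·A·√(4πDt)), so D = M²/(4πt·(n_e·A·C_max)²).
n_e·A·C_max = 0.24 × 3.1 × 0.52 = 0.3869 kg/m.
D = 50²/(4π × 990 × 0.3869²) = 1.34 m²/day.

1.34 m²/day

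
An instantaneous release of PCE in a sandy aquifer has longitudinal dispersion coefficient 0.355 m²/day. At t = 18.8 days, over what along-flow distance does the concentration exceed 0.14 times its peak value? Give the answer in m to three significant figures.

The plume is Gaussian with σ = √(2Dt) = √(2 × 0.355 × 18.8) = 3.653 m.
C/C_peak = exp(−Δx²/(2σ²)) = 0.14 ⇒ Δx = σ·√(−2 ln 0.14) = 3.653 × 1.983 = 7.244 m.
Width = 2Δx = 14.5 m.

14.5 m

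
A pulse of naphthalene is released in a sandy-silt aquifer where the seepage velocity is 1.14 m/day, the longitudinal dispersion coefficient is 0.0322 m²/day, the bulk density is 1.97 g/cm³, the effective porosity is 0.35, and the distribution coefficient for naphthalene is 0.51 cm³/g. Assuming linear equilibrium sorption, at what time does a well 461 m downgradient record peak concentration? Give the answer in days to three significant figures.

Retardation factor R = 1 + ρ_b·K_d/n = 1 + 1.97 × 0.51/0.35 = 3.871.
Sorption retards both mechanisms: v_R = v/R = 0.2945 m/day, D_R = D/R = 0.008318 m²/day.
Peak time from v_R²t² + 2D_R t − x² = 0: t = (√(D_R² + v_R²x²) − D_R)/v_R².
√(D_R² + v_R²x²) = √(0.008318² + 0.2945² × 461²) = 135.8; v_R² = 0.08673.
t = (135.8 − 0.008318)/0.08673 = 1570 days.

1570 days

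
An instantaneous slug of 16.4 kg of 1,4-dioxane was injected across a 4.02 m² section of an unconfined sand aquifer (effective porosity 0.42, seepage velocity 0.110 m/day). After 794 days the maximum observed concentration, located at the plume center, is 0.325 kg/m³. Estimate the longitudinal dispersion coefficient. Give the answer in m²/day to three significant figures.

At the plume center C_max = M/(n_e·A·√(4πDt)), so D = M²/(4πt·(n_e·A·C_max)²).
n_e·A·C_max = 0.42 × 4.02 × 0.325 = 0.5487 kg/m.
D = 16.4²/(4π × 794 × 0.5487²) = 0.0895 m²/day.

0.0895 m²/day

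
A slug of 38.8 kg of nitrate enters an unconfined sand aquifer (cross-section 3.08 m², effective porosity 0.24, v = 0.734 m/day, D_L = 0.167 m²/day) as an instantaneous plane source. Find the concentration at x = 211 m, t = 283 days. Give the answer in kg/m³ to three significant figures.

2.03 kg/m³

For an instantaneous plane source, C(x,t) = M/(n_e·A·√(4πDt)) · exp(−(x−vt)²/(4Dt)), with n_e·A the pore (flow) area.
Plume center vt = 0.734 × 283 = 207.722 m, so the well at 211 m is 3.278 m downgradient of the peak.
√(4πDt) = 24.37 m, giving peak height M/(n_e·A·√(4πDt)) = 38.8/(0.24 × 3.08 × 24.37) = 2.154 kg/m³.
(x−vt)²/(4Dt) = (3.278)²/(4 × 0.167 × 283) = 0.05684; exp(−0.05684) = 0.9447.
C = 2.154 × 0.9447 = 2.03 kg/m³.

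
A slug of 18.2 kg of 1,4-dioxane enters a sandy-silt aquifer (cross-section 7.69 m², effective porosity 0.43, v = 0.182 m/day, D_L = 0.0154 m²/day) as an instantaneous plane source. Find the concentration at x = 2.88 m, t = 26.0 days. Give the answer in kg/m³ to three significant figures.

0.288 kg/m³

For an instantaneous plane source, C(x,t) = M/(n_e·A·√(4πDt)) · exp(−(x−vt)²/(4Dt)), with n_e·A the pore (flow) area.
Plume center vt = 0.182 × 26.0 = 4.732 m, so the well at 2.88 m is 1.852 m upgradient of the peak.
√(4πDt) = 2.243 m, giving peak height M/(n_e·A·√(4πDt)) = 18.2/(0.43 × 7.69 × 2.243) = 2.454 kg/m³.
(x−vt)²/(4Dt) = (-1.852)²/(4 × 0.0154 × 26.0) = 2.142; exp(−2.142) = 0.1174.
C = 2.454 × 0.1174 = 0.288 kg/m³.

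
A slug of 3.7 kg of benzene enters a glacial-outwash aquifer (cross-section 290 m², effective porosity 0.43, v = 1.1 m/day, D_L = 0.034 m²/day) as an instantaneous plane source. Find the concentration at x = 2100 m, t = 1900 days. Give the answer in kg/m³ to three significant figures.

0.000707 kg/m³

For an instantaneous plane source, C(x,t) = M/(n_e·A·√(4πDt)) · exp(−(x−vt)²/(4Dt)), with n_e·A the pore (flow) area.
Plume center vt = 1.1 × 1900 = 2090 m, so the well at 2100 m is 10 m downgradient of the peak.
√(4πDt) = 28.49 m, giving peak height M/(n_e·A·√(4πDt)) = 3.7/(0.43 × 290 × 28.49) = 0.001041 kg/m³.
(x−vt)²/(4Dt) = (10)²/(4 × 0.034 × 1900) = 0.3870; exp(−0.3870) = 0.6791.
C = 0.001041 × 0.6791 = 0.000707 kg/m³.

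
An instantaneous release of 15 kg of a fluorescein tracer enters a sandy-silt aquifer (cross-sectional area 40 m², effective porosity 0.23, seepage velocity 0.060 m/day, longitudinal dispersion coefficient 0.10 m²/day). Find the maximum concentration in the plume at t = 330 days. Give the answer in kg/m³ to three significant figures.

0.0801 kg/m³

The peak of an instantaneous 1D plume sits at x = vt; there the Gaussian factor is 1 and C_max = M/(n_e·A·√(4πDt)), where n_e·A is the pore area the mass is dissolved in.
√(4πDt) = √(4π × 0.10 × 330) = 20.36 m, so C_max = 15/(0.23 × 40 × 20.36) = 0.0801 kg/m³.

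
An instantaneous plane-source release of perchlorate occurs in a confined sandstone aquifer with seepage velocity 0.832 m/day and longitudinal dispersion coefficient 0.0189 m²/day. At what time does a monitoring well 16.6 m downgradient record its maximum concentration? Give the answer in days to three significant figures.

For the 1D instantaneous-source solution, setting ∂C/∂t = 0 at fixed x gives v²t² + 2Dt − x² = 0, so t = (√(D² + v²x²) − D)/v².
√(D² + v²x²) = √(0.0189² + 0.832² × 16.6²) = 13.81; v² = 0.692224.
t = (13.81 − 0.0189)/0.692224 = 19.9 days (vs. the pure-advection estimate x/v = 20.0 d).

19.9 days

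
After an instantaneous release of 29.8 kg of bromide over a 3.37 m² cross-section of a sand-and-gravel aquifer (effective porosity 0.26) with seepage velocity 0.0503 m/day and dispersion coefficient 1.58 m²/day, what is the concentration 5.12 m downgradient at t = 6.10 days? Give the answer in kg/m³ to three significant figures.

1.69 kg/m³

For an instantaneous plane source, C(x,t) = M/(n_e·A·√(4πDt)) · exp(−(x−vt)²/(4Dt)), with n_e·A the pore (flow) area.
Plume center vt = 0.0503 × 6.10 = 0.30683 m, so the well at 5.12 m is 4.81317 m downgradient of the peak.
√(4πDt) = 11.01 m, giving peak height M/(n_e·A·√(4πDt)) = 29.8/(0.26 × 3.37 × 11.01) = 3.089 kg/m³.
(x−vt)²/(4Dt) = (4.81317)²/(4 × 1.58 × 6.10) = 0.6009; exp(−0.6009) = 0.5483.
C = 3.089 × 0.5483 = 1.69 kg/m³.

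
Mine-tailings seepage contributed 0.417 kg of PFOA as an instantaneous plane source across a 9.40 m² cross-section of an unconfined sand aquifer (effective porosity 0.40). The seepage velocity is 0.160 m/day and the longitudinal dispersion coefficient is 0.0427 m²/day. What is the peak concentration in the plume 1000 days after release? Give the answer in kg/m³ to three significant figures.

The peak of an instantaneous 1D plume sits at x = vt; there the Gaussian factor is 1 and C_max = M/(n_e·A·√(4πDt)), where n_e·A is the pore area the mass is dissolved in.
√(4πDt) = √(4π × 0.0427 × 1000) = 23.16 m, so C_max = 0.417/(0.40 × 9.40 × 23.16) = 0.00479 kg/m³.

0.00479 kg/m³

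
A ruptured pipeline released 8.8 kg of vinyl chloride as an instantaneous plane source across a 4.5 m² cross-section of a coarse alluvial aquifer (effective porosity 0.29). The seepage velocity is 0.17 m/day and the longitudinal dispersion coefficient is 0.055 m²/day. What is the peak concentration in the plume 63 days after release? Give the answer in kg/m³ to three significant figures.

The peak of an instantaneous 1D plume sits at x = vt; there the Gaussian factor is 1 and C_max = M/(n_e·A·√(4πDt)), where n_e·A is the pore area the mass is dissolved in.
√(4πDt) = √(4π × 0.055 × 63) = 6.599 m, so C_max = 8.8/(0.29 × 4.5 × 6.599) = 1.02 kg/m³.

1.02 kg/m³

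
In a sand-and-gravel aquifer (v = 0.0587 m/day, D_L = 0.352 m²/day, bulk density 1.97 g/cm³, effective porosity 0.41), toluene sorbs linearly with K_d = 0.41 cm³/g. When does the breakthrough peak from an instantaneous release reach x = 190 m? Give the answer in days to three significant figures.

Retardation factor R = 1 + ρ_b·K_d/n = 1 + 1.97 × 0.41/0.41 = 2.970.
Sorption retards both mechanisms: v_R = v/R = 0.01976 m/day, D_R = D/R = 0.1185 m²/day.
Peak time from v_R²t² + 2D_R t − x² = 0: t = (√(D_R² + v_R²x²) − D_R)/v_R².
√(D_R² + v_R²x²) = √(0.1185² + 0.01976² × 190²) = 3.756; v_R² = 0.0003905.
t = (3.756 − 0.1185)/0.0003905 = 9310 days.

9310 days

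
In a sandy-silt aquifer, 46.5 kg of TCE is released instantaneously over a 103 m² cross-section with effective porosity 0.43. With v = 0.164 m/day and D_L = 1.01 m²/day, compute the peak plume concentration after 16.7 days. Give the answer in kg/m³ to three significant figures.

The peak of an instantaneous 1D plume sits at x = vt; there the Gaussian factor is 1 and C_max = M/(n_e·A·√(4πDt)), where n_e·A is the pore area the mass is dissolved in.
√(4πDt) = √(4π × 1.01 × 16.7) = 14.56 m, so C_max = 46.5/(0.43 × 103 × 14.56) = 0.0721 kg/m³.

0.0721 kg/m³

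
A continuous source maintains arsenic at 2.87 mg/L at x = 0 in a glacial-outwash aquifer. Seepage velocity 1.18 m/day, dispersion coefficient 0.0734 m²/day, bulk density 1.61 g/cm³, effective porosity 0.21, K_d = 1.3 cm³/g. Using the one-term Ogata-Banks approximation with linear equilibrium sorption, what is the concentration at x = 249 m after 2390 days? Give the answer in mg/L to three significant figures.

2.66 mg/L

Retardation factor R = 1 + ρ_b·K_d/n = 1 + 1.61 × 1.3/0.21 = 10.97.
Sorption retards both mechanisms: v_R = v/R = 0.1076 m/day, D_R = D/R = 0.006691 m²/day.
v_R·t = 0.1076 × 2390 = 257.164 m; 2√(D_R t) = 7.998 m; argument = (249 − 257.164)/7.998 = -1.021.
C = C₀ × ½·erfc(-1.021) = 2.87 × 0.9256 = 2.66 mg/L.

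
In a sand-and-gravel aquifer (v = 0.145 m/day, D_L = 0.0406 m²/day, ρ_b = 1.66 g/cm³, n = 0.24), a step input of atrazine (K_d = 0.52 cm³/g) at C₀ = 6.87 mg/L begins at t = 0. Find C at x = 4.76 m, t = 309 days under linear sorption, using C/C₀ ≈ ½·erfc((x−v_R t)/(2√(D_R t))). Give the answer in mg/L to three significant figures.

6.76 mg/L

Retardation factor R = 1 + ρ_b·K_d/n = 1 + 1.66 × 0.52/0.24 = 4.597.
Sorption retards both mechanisms: v_R = v/R = 0.03154 m/day, D_R = D/R = 0.008832 m²/day.
v_R·t = 0.03154 × 309 = 9.74586 m; 2√(D_R t) = 3.304 m; argument = (4.76 − 9.74586)/3.304 = -1.509.
C = C₀ × ½·erfc(-1.509) = 6.87 × 0.9836 = 6.76 mg/L.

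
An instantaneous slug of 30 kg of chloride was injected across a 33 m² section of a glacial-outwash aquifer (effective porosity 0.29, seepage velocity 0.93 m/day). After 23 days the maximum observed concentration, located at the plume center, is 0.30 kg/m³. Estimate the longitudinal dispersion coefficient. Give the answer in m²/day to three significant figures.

0.378 m²/day

At the plume center C_max = M/(n_e·A·√(4πDt)), so D = M²/(4πt·(n_e·A·C_max)²).
n_e·A·C_max = 0.29 × 33 × 0.30 = 2.871 kg/m.
D = 30²/(4π × 23 × 2.871²) = 0.378 m²/day.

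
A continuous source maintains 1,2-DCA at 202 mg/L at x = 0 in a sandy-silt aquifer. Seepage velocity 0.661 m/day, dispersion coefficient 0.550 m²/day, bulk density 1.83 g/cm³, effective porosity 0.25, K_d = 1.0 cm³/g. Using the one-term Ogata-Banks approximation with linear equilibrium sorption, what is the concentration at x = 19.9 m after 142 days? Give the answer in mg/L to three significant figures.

Retardation factor R = 1 + ρ_b·K_d/n = 1 + 1.83 × 1.0/0.25 = 8.320.
Sorption retards both mechanisms: v_R = v/R = 0.07945 m/day, D_R = D/R = 0.06611 m²/day.
v_R·t = 0.07945 × 142 = 11.2819 m; 2√(D_R t) = 6.128 m; argument = (19.9 − 11.2819)/6.128 = 1.406.
C = C₀ × ½·erfc(1.406) = 202 × 0.02338 = 4.72 mg/L.

4.72 mg/L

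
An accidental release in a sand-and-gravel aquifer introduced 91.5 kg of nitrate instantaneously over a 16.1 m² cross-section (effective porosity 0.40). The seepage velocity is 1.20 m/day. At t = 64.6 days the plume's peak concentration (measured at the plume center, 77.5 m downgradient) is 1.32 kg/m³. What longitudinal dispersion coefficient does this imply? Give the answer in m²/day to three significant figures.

At the plume center C_max = M/(n_e·A·√(4πDt)), so D = M²/(4πt·(n_e·A·C_max)²).
n_e·A·C_max = 0.40 × 16.1 × 1.32 = 8.501 kg/m.
D = 91.5²/(4π × 64.6 × 8.501²) = 0.143 m²/day.

0.143 m²/day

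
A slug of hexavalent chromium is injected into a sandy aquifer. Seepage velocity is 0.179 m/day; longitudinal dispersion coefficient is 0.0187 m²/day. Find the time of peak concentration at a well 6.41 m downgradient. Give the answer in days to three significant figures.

For the 1D instantaneous-source solution, setting ∂C/∂t = 0 at fixed x gives v²t² + 2Dt − x² = 0, so t = (√(D² + v²x²) − D)/v².
√(D² + v²x²) = √(0.0187² + 0.179² × 6.41²) = 1.148; v² = 0.032041.
t = (1.148 − 0.0187)/0.032041 = 35.2 days (vs. the pure-advection estimate x/v = 35.8 d).

35.2 days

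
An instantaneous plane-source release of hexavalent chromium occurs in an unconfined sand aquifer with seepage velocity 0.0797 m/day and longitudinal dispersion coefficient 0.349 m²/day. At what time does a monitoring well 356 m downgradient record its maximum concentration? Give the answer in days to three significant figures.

4410 days

For the 1D instantaneous-source solution, setting ∂C/∂t = 0 at fixed x gives v²t² + 2Dt − x² = 0, so t = (√(D² + v²x²) − D)/v².
√(D² + v²x²) = √(0.349² + 0.0797² × 356²) = 28.38; v² = 0.00635209.
t = (28.38 − 0.349)/0.00635209 = 4410 days (vs. the pure-advection estimate x/v = 4470 d).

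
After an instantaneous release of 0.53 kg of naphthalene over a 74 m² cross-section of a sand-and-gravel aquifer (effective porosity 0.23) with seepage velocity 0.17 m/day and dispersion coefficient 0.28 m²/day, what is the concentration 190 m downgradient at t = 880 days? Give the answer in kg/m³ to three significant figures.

0.000107 kg/m³

For an instantaneous plane source, C(x,t) = M/(n_e·A·√(4πDt)) · exp(−(x−vt)²/(4Dt)), with n_e·A the pore (flow) area.
Plume center vt = 0.17 × 880 = 149.6 m, so the well at 190 m is 40.4 m downgradient of the peak.
√(4πDt) = 55.64 m, giving peak height M/(n_e·A·√(4πDt)) = 0.53/(0.23 × 74 × 55.64) = 0.0005597 kg/m³.
(x−vt)²/(4Dt) = (40.4)²/(4 × 0.28 × 880) = 1.656; exp(−1.656) = 0.1909.
C = 0.0005597 × 0.1909 = 0.000107 kg/m³.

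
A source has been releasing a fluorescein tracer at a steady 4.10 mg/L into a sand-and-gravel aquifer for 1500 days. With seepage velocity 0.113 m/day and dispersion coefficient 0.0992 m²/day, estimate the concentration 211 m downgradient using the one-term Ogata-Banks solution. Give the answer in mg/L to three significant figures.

0.0331 mg/L

For a continuous step input, C/C₀ ≈ ½·erfc((x−vt)/(2√(Dt))).
vt = 0.113 × 1500 = 169.5 m and 2√(Dt) = 2√(0.0992 × 1500) = 24.40 m.
Argument (x−vt)/(2√(Dt)) = (211 − 169.5)/24.40 = 1.701; ½·erfc(1.701) = 0.008073.
C = 4.10 × 0.008073 = 0.0331 mg/L.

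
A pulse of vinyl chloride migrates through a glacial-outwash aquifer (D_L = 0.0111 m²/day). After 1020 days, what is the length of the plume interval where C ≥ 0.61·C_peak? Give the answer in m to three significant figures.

The plume is Gaussian with σ = √(2Dt) = √(2 × 0.0111 × 1020) = 4.759 m.
C/C_peak = exp(−Δx²/(2σ²)) = 0.61 ⇒ Δx = σ·√(−2 ln 0.61) = 4.759 × 0.9943 = 4.732 m.
Width = 2Δx = 9.46 m.

9.46 m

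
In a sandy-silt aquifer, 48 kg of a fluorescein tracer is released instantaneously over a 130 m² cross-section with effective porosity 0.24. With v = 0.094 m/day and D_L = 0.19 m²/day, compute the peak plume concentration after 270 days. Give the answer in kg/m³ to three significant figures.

The peak of an instantaneous 1D plume sits at x = vt; there the Gaussian factor is 1 and C_max = M/(n_e·A·√(4πDt)), where n_e·A is the pore area the mass is dissolved in.
√(4πDt) = √(4π × 0.19 × 270) = 25.39 m, so C_max = 48/(0.24 × 130 × 25.39) = 0.0606 kg/m³.

0.0606 kg/m³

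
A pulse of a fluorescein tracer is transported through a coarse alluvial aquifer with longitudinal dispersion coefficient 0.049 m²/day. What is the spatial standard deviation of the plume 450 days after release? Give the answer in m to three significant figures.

Dispersive spreading gives a Gaussian with σ² = 2Dt; advection only shifts the center.
σ = √(2 × 0.049 × 450) = 6.64 m.

6.64 m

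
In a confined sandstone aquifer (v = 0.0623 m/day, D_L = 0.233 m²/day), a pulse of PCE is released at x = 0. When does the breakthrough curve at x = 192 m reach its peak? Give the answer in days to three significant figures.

3020 days

For the 1D instantaneous-source solution, setting ∂C/∂t = 0 at fixed x gives v²t² + 2Dt − x² = 0, so t = (√(D² + v²x²) − D)/v².
√(D² + v²x²) = √(0.233² + 0.0623² × 192²) = 11.96; v² = 0.00388129.
t = (11.96 − 0.233)/0.00388129 = 3020 days (vs. the pure-advection estimate x/v = 3080 d).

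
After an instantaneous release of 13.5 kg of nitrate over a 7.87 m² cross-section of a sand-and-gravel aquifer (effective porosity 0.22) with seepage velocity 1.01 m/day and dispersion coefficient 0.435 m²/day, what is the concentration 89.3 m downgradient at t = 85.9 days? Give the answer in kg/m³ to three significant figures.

0.345 kg/m³

For an instantaneous plane source, C(x,t) = M/(n_e·A·√(4πDt)) · exp(−(x−vt)²/(4Dt)), with n_e·A the pore (flow) area.
Plume center vt = 1.01 × 85.9 = 86.759 m, so the well at 89.3 m is 2.541 m downgradient of the peak.
√(4πDt) = 21.67 m, giving peak height M/(n_e·A·√(4πDt)) = 13.5/(0.22 × 7.87 × 21.67) = 0.3598 kg/m³.
(x−vt)²/(4Dt) = (2.541)²/(4 × 0.435 × 85.9) = 0.04320; exp(−0.04320) = 0.9577.
C = 0.3598 × 0.9577 = 0.345 kg/m³.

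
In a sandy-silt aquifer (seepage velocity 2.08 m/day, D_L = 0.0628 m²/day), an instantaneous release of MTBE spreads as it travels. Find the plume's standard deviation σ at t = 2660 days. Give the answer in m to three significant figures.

18.3 m

Dispersive spreading gives a Gaussian with σ² = 2Dt; advection only shifts the center.
σ = √(2 × 0.0628 × 2660) = 18.3 m.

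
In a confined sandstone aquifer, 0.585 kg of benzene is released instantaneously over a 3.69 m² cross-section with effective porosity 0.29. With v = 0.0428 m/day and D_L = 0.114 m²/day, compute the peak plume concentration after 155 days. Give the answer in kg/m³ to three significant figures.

0.0367 kg/m³

The peak of an instantaneous 1D plume sits at x = vt; there the Gaussian factor is 1 and C_max = M/(n_e·A·√(4πDt)), where n_e·A is the pore area the mass is dissolved in.
√(4πDt) = √(4π × 0.114 × 155) = 14.90 m, so C_max = 0.585/(0.29 × 3.69 × 14.90) = 0.0367 kg/m³.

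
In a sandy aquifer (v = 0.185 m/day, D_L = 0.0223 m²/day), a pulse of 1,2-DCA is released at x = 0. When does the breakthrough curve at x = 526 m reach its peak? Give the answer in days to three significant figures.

For the 1D instantaneous-source solution, setting ∂C/∂t = 0 at fixed x gives v²t² + 2Dt − x² = 0, so t = (√(D² + v²x²) − D)/v².
√(D² + v²x²) = √(0.0223² + 0.185² × 526²) = 97.31; v² = 0.034225.
t = (97.31 − 0.0223)/0.034225 = 2840 days (vs. the pure-advection estimate x/v = 2840 d).

2840 days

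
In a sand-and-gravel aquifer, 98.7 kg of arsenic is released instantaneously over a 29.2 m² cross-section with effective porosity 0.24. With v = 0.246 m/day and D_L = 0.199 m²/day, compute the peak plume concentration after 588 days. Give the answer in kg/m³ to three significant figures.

The peak of an instantaneous 1D plume sits at x = vt; there the Gaussian factor is 1 and C_max = M/(n_e·A·√(4πDt)), where n_e·A is the pore area the mass is dissolved in.
√(4πDt) = √(4π × 0.199 × 588) = 38.35 m, so C_max = 98.7/(0.24 × 29.2 × 38.35) = 0.367 kg/m³.

0.367 kg/m³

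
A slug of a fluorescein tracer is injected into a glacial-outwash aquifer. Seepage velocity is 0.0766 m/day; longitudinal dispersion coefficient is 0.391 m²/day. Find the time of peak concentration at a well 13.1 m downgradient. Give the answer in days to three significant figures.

For the 1D instantaneous-source solution, setting ∂C/∂t = 0 at fixed x gives v²t² + 2Dt − x² = 0, so t = (√(D² + v²x²) − D)/v².
√(D² + v²x²) = √(0.391² + 0.0766² × 13.1²) = 1.077; v² = 0.00586756.
t = (1.077 − 0.391)/0.00586756 = 117 days (vs. the pure-advection estimate x/v = 171 d).

117 days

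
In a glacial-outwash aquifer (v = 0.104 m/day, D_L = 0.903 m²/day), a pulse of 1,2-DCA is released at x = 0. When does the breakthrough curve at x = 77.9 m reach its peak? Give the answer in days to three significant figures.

For the 1D instantaneous-source solution, setting ∂C/∂t = 0 at fixed x gives v²t² + 2Dt − x² = 0, so t = (√(D² + v²x²) − D)/v².
√(D² + v²x²) = √(0.903² + 0.104² × 77.9²) = 8.152; v² = 0.010816.
t = (8.152 − 0.903)/0.010816 = 670 days (vs. the pure-advection estimate x/v = 749 d).

670 days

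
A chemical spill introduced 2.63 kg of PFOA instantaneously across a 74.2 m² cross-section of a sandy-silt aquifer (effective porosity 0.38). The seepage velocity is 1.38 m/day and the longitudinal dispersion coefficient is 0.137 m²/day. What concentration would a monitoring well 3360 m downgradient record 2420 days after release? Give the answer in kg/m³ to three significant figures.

For an instantaneous plane source, C(x,t) = M/(n_e·A·√(4πDt)) · exp(−(x−vt)²/(4Dt)), with n_e·A the pore (flow) area.
Plume center vt = 1.38 × 2420 = 3339.6 m, so the well at 3360 m is 20.4 m downgradient of the peak.
√(4πDt) = 64.55 m, giving peak height M/(n_e·A·√(4πDt)) = 2.63/(0.38 × 74.2 × 64.55) = 0.001445 kg/m³.
(x−vt)²/(4Dt) = (20.4)²/(4 × 0.137 × 2420) = 0.3138; exp(−0.3138) = 0.7307.
C = 0.001445 × 0.7307 = 0.00106 kg/m³.

0.00106 kg/m³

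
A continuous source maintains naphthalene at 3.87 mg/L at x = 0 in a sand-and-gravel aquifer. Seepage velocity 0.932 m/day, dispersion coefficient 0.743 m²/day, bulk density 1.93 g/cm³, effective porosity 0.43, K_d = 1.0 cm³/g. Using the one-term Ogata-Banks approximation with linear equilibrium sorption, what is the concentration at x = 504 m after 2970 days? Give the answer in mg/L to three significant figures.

1.95 mg/L

Retardation factor R = 1 + ρ_b·K_d/n = 1 + 1.93 × 1.0/0.43 = 5.488.
Sorption retards both mechanisms: v_R = v/R = 0.1698 m/day, D_R = D/R = 0.1354 m²/day.
v_R·t = 0.1698 × 2970 = 504.306 m; 2√(D_R t) = 40.11 m; argument = (504 − 504.306)/40.11 = -0.007629.
C = C₀ × ½·erfc(-0.007629) = 3.87 × 0.5043 = 1.95 mg/L.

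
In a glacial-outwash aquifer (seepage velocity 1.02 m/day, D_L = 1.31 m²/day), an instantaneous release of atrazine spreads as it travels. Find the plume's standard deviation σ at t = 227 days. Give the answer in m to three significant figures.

24.4 m

Dispersive spreading gives a Gaussian with σ² = 2Dt; advection only shifts the center.
σ = √(2 × 1.31 × 227) = 24.4 m.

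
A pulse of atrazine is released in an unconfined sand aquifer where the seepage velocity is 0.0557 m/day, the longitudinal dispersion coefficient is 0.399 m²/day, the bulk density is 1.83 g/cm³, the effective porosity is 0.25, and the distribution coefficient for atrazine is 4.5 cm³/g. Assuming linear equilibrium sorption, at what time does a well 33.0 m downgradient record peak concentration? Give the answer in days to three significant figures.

16200 days

Retardation factor R = 1 + ρ_b·K_d/n = 1 + 1.83 × 4.5/0.25 = 33.94.
Sorption retards both mechanisms: v_R = v/R = 0.001641 m/day, D_R = D/R = 0.01176 m²/day.
Peak time from v_R²t² + 2D_R t − x² = 0: t = (√(D_R² + v_R²x²) − D_R)/v_R².
√(D_R² + v_R²x²) = √(0.01176² + 0.001641² × 33.0²) = 0.05542; v_R² = 2.693e-06.
t = (0.05542 − 0.01176)/2.693e-06 = 16200 days.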